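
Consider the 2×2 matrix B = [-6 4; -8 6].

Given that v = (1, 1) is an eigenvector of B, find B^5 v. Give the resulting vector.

(-32, -32)

First find the eigenvalue: Bv = (-2, -2) = -2·(1, 1), so λ = -2.
Then B^5 v = λ^5·v = (-2)^5·(1, 1) = -32·(1, 1) = (-32, -32).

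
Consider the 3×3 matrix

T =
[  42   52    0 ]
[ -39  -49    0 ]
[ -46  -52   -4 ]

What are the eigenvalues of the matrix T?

Compute the characteristic polynomial p(lambda) = det(lambda·I - T).
Cofactor expansion gives p(lambda) = lambda^3 + 11·lambda^2 - 2·lambda - 120.
Try lambda = -4: p(-4) = 0, so -4 is a root.
Dividing by (lambda + 4) leaves lambda^2 + 7·lambda - 30.
The quadratic factors as (lambda + 10)·(lambda - 3).
Eigenvalues: -10, -4, 3.

-10, -4, 3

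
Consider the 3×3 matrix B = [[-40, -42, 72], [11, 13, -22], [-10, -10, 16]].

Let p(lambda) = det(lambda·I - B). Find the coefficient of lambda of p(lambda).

p(lambda) = lambda^3 + 11·lambda^2 + 10·lambda - 72.
The coefficient of lambda is 10.

10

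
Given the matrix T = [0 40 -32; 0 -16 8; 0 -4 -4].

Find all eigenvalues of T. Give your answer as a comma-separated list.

Compute the characteristic polynomial p(μ) = det(μI - T).
Expanding along the first row, p(μ) = μ^3 + 20μ^2 + 96μ.
Rational-root test: μ = -8 gives p(-8) = 0.
Dividing by (μ + 8) leaves μ^2 + 12μ.
The quadratic factors as (μ + 12)·μ.
Eigenvalues: -12, -8, 0.

-12, -8, 0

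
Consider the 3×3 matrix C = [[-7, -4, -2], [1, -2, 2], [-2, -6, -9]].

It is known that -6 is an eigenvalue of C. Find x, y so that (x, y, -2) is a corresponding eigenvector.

0, 1

We need (C + 6I)v = 0.
C + 6I = [[-1, -4, -2], [1, 4, 2], [-2, -6, -3]].
Row 1: (-1)·x + (-4)·y + (-2)·-2 = 0
Row 2: (1)·x + (4)·y + (2)·-2 = 0
Row 3: (-2)·x + (-6)·y + (-3)·-2 = 0
Solving gives x = 0, y = 1.
Check: C·(0, 1, -2) = (0, -6, 12) = -6·(0, 1, -2).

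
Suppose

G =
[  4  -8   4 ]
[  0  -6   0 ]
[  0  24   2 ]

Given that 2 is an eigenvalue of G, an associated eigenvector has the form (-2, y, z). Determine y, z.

We need (G - 2I)v = 0.
G - 2I = [[2, -8, 4], [0, -8, 0], [0, 24, 0]].
Row 1: (2)·-2 + (-8)·y + (4)·z = 0
Row 2: (0)·-2 + (-8)·y + (0)·z = 0
Row 3: (0)·-2 + (24)·y + (0)·z = 0
Solving gives y = 0, z = 1.
Check: G·(-2, 0, 1) = (-4, 0, 2) = 2·(-2, 0, 1).

0, 1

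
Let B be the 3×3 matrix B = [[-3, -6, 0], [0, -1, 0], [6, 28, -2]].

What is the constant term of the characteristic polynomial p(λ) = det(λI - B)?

6

p(0) = det(0·I − B) = det(−B) = (−1)^3·det(B).
det(B) = -6, so p(0) = 6.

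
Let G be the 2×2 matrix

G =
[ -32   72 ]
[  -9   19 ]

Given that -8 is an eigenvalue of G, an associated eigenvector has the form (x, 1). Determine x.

We need (G + 8I)v = 0.
G + 8I = [[-24, 72], [-9, 27]].
Row 1: (-24)·x + (72)·1 = 0
Row 2: (-9)·x + (27)·1 = 0
Solving gives x = 3.
Check: G·(3, 1) = (-24, -8) = -8·(3, 1).

3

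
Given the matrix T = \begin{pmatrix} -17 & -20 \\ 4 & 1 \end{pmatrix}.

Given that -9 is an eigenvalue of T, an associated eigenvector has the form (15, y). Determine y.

-6

We need (T + 9I)v = 0.
T + 9I = [[-8, -20], [4, 10]].
Row 1: (-8)·15 + (-20)·y = 0
Row 2: (4)·15 + (10)·y = 0
Solving gives y = -6.
Check: T·(15, -6) = (-135, 54) = -9·(15, -6).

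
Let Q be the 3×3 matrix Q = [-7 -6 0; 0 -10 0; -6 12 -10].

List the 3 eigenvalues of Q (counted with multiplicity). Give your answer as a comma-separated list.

-10, -10, -7

Compute the characteristic polynomial p(λ) = det(λI - Q).
Expanding along the first row, p(λ) = λ^3 + 27λ^2 + 240λ + 700.
Try λ = -7: p(-7) = 0, so -7 is a root.
Dividing by (λ + 7) leaves λ^2 + 20λ + 100.
The quadratic factor is (λ + 10)^2.
Eigenvalues: -10, -10, -7.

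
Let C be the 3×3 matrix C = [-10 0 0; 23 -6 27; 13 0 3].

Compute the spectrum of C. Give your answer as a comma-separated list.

The characteristic polynomial is p(lambda) = det(lambda·I - C).
Cofactor expansion gives p(lambda) = lambda^3 + 13·lambda^2 + 12·lambda - 180.
Rational-root test: lambda = 3 gives p(3) = 0.
Factor out (lambda - 3): p(lambda) = (lambda - 3)·(lambda^2 + 16·lambda + 60).
The quadratic factors as (lambda + 10)·(lambda + 6).
Eigenvalues: -10, -6, 3.

-10, -6, 3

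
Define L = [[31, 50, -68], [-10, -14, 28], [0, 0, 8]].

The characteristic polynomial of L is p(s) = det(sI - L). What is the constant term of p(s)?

p(s) = s^3 - 25s^2 + 202s - 528.
The constant term is -528.

-528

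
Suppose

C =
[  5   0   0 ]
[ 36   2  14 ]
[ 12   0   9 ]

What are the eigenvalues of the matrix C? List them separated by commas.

Compute the characteristic polynomial p(λ) = det(λI - C).
Cofactor expansion gives p(λ) = λ^3 - 16λ^2 + 73λ - 90.
Since p(5) = 0, λ = 5 is a root.
Dividing by (λ - 5) leaves λ^2 - 11λ + 18.
The quadratic factors as (λ - 2)·(λ - 9).
Eigenvalues: 2, 5, 9.

2, 5, 9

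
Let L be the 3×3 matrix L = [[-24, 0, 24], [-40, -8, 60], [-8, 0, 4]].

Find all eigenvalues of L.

-12, -8, -8

Set up det(μI - L) = 0.
Cofactor expansion gives p(μ) = μ^3 + 28μ^2 + 256μ + 768.
Since p(-8) = 0, μ = -8 is a root.
Dividing by (μ + 8) leaves μ^2 + 20μ + 96.
The quadratic factors as (μ + 12)·(μ + 8).
Eigenvalues: -12, -8, -8.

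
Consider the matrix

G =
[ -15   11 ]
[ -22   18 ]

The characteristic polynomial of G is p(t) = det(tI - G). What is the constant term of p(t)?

-28

p(t) = t^2 - 3t - 28.
The constant term is -28.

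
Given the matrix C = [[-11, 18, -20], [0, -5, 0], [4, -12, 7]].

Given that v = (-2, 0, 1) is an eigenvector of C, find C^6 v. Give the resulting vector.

(-2, 0, 1)

First find the eigenvalue: Cv = (2, 0, -1) = -1·(-2, 0, 1), so λ = -1.
Then C^6 v = λ^6·v = (-1)^6·(-2, 0, 1) = 1·(-2, 0, 1) = (-2, 0, 1).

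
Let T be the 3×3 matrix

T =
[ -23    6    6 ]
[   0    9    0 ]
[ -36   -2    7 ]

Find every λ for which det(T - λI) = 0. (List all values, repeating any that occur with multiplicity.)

Set up det(sI - T) = 0.
Cofactor expansion gives p(s) = s^3 + 7s^2 - 89s - 495.
Try s = 9: p(9) = 0, so 9 is a root.
Factor out (s - 9): p(s) = (s - 9)·(s^2 + 16s + 55).
The quadratic factors as (s + 11)·(s + 5).
Eigenvalues: -11, -5, 9.

-11, -5, 9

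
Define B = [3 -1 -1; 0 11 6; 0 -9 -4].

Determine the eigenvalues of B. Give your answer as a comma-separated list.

Set up det(rI - B) = 0.
Cofactor expansion gives p(r) = r^3 - 10r^2 + 31r - 30.
Try r = 2: p(2) = 0, so 2 is a root.
Factor out (r - 2): p(r) = (r - 2)·(r^2 - 8r + 15).
The quadratic factors as (r - 3)·(r - 5).
Eigenvalues: 2, 3, 5.

2, 3, 5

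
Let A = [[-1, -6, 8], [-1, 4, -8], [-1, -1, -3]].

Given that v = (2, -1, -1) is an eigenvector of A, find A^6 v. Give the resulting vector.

First find the eigenvalue: Av = (-4, 2, 2) = -2·(2, -1, -1), so λ = -2.
Then A^6 v = λ^6·v = (-2)^6·(2, -1, -1) = 64·(2, -1, -1) = (128, -64, -64).

(128, -64, -64)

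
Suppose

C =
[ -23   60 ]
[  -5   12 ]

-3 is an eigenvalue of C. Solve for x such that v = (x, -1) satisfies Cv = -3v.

-3

We need (C + 3I)v = 0.
C + 3I = [[-20, 60], [-5, 15]].
Row 1: (-20)·x + (60)·-1 = 0
Row 2: (-5)·x + (15)·-1 = 0
Solving gives x = -3.
Check: C·(-3, -1) = (9, 3) = -3·(-3, -1).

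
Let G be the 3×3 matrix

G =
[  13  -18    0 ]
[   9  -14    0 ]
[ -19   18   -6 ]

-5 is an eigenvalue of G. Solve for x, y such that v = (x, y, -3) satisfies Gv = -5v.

3, 3

We need (G + 5I)v = 0.
G + 5I = [[18, -18, 0], [9, -9, 0], [-19, 18, -1]].
Row 1: (18)·x + (-18)·y + (0)·-3 = 0
Row 2: (9)·x + (-9)·y + (0)·-3 = 0
Row 3: (-19)·x + (18)·y + (-1)·-3 = 0
Solving gives x = 3, y = 3.
Check: G·(3, 3, -3) = (-15, -15, 15) = -5·(3, 3, -3).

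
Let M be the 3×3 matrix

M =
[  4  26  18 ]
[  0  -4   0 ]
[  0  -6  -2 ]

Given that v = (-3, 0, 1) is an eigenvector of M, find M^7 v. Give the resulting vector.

First find the eigenvalue: Mv = (6, 0, -2) = -2·(-3, 0, 1), so λ = -2.
Then M^7 v = λ^7·v = (-2)^7·(-3, 0, 1) = -128·(-3, 0, 1) = (384, 0, -128).

(384, 0, -128)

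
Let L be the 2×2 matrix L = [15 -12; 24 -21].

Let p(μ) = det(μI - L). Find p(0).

p(0) = det(0·I − L) = det(−L) = (−1)^2·det(L).
det(L) = -27, so p(0) = -27.

-27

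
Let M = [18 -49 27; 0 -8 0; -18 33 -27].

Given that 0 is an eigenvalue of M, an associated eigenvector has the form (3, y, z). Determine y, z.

We need (M)v = 0.
M = [[18, -49, 27], [0, -8, 0], [-18, 33, -27]].
Row 1: (18)·3 + (-49)·y + (27)·z = 0
Row 2: (0)·3 + (-8)·y + (0)·z = 0
Row 3: (-18)·3 + (33)·y + (-27)·z = 0
Solving gives y = 0, z = -2.
Check: M·(3, 0, -2) = (0, 0, 0) = 0·(3, 0, -2).

0, -2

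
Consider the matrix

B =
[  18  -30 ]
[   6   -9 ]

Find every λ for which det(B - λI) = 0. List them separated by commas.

3, 6

det(B - tI) = (18 - t)(-9 - t) - (-30)·(6) = t^2 - 9t + 18.
This factors as (t - 3)·(t - 6) = 0.
Eigenvalues: 3, 6.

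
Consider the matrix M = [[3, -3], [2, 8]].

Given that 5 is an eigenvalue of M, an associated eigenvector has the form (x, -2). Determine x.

3

We need (M - 5I)v = 0.
M - 5I = [[-2, -3], [2, 3]].
Row 1: (-2)·x + (-3)·-2 = 0
Row 2: (2)·x + (3)·-2 = 0
Solving gives x = 3.
Check: M·(3, -2) = (15, -10) = 5·(3, -2).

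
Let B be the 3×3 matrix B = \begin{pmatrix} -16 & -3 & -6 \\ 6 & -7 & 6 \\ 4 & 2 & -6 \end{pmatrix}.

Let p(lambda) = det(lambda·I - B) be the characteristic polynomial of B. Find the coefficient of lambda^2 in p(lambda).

29

The coefficient of lambda^2 of det(lambda·I - B) is −trace(B).
trace(B) = (-16) + (-7) + (-6) = -29, so the coefficient is 29.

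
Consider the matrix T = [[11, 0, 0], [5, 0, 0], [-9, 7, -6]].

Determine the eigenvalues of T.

T is lower triangular, so its eigenvalues are the diagonal entries.
Diagonal: 11, 0, -6.

-6, 0, 11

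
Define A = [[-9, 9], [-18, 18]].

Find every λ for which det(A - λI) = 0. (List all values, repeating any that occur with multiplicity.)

det(A - tI) = (-9 - t)(18 - t) - (9)·(-18) = t^2 - 9t.
This factors as t·(t - 9) = 0.
Eigenvalues: 0, 9.

0, 9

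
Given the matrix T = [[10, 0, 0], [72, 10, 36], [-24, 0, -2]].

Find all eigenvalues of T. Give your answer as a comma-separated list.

-2, 10, 10

Set up det(rI - T) = 0.
Expanding along the first row, p(r) = r^3 - 18r^2 + 60r + 200.
Try r = -2: p(-2) = 0, so -2 is a root.
Dividing by (r + 2) leaves r^2 - 20r + 100.
The quadratic factor is (r - 10)^2.
Eigenvalues: -2, 10, 10.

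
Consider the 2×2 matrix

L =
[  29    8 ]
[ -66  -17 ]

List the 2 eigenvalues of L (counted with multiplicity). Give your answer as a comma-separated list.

5, 7

det(L - μI) = (29 - μ)(-17 - μ) - (8)·(-66) = μ^2 - 12μ + 35.
This factors as (μ - 5)·(μ - 7) = 0.
Eigenvalues: 5, 7.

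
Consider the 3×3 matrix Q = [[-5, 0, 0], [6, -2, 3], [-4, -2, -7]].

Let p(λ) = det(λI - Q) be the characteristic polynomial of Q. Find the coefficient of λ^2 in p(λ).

14

The coefficient of λ^2 of det(λI - Q) is −trace(Q).
trace(Q) = (-5) + (-2) + (-7) = -14, so the coefficient is 14.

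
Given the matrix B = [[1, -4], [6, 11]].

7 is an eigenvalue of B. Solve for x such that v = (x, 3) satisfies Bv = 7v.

We need (B - 7I)v = 0.
B - 7I = [[-6, -4], [6, 4]].
Row 1: (-6)·x + (-4)·3 = 0
Row 2: (6)·x + (4)·3 = 0
Solving gives x = -2.
Check: B·(-2, 3) = (-14, 21) = 7·(-2, 3).

-2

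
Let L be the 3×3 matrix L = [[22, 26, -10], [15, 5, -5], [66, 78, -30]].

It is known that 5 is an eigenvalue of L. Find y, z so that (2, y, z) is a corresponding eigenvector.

1, 6

We need (L - 5I)v = 0.
L - 5I = [[17, 26, -10], [15, 0, -5], [66, 78, -35]].
Row 1: (17)·2 + (26)·y + (-10)·z = 0
Row 2: (15)·2 + (0)·y + (-5)·z = 0
Row 3: (66)·2 + (78)·y + (-35)·z = 0
Solving gives y = 1, z = 6.
Check: L·(2, 1, 6) = (10, 5, 30) = 5·(2, 1, 6).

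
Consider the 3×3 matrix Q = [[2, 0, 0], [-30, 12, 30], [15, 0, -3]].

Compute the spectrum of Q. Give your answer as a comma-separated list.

-3, 2, 12

Compute the characteristic polynomial p(λ) = det(λI - Q).
Cofactor expansion gives p(λ) = λ^3 - 11λ^2 - 18λ + 72.
Try λ = 12: p(12) = 0, so 12 is a root.
Dividing by (λ - 12) leaves λ^2 + λ - 6.
The quadratic factors as (λ + 3)·(λ - 2).
Eigenvalues: -3, 2, 12.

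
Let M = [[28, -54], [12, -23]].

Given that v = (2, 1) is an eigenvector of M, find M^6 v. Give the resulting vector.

First find the eigenvalue: Mv = (2, 1) = 1·(2, 1), so λ = 1.
Then M^6 v = λ^6·v = 1^6·(2, 1) = 1·(2, 1) = (2, 1).

(2, 1)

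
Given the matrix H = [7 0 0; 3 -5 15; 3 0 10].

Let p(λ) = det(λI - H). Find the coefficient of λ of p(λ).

p(λ) = λ^3 - 12λ^2 - 15λ + 350.
The coefficient of λ is -15.

-15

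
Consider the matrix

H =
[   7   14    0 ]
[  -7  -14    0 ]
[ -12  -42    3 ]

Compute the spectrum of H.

Compute the characteristic polynomial p(λ) = det(λI - H).
Expanding the 3×3 determinant: p(λ) = λ^3 + 4λ^2 - 21λ.
Since p(3) = 0, λ = 3 is a root.
Factor out (λ - 3): p(λ) = (λ - 3)·(λ^2 + 7λ).
The quadratic factors as (λ + 7)·λ.
Eigenvalues: -7, 0, 3.

-7, 0, 3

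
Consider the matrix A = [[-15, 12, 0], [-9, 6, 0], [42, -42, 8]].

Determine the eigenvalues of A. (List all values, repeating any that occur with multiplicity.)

-6, -3, 8

The characteristic polynomial is p(lambda) = det(lambda·I - A).
Cofactor expansion gives p(lambda) = lambda^3 + lambda^2 - 54·lambda - 144.
Rational-root test: lambda = -6 gives p(-6) = 0.
Factor out (lambda + 6): p(lambda) = (lambda + 6)·(lambda^2 - 5·lambda - 24).
The quadratic factors as (lambda + 3)·(lambda - 8).
Eigenvalues: -6, -3, 8.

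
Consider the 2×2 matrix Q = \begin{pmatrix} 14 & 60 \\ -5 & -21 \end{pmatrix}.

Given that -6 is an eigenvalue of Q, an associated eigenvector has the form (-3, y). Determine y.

1

We need (Q + 6I)v = 0.
Q + 6I = [[20, 60], [-5, -15]].
Row 1: (20)·-3 + (60)·y = 0
Row 2: (-5)·-3 + (-15)·y = 0
Solving gives y = 1.
Check: Q·(-3, 1) = (18, -6) = -6·(-3, 1).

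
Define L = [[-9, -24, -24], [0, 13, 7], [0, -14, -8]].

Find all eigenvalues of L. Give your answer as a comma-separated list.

-9, -1, 6

Set up det(rI - L) = 0.
Expanding the 3×3 determinant: p(r) = r^3 + 4r^2 - 51r - 54.
Rational-root test: r = -9 gives p(-9) = 0.
Factor out (r + 9): p(r) = (r + 9)·(r^2 - 5r - 6).
The quadratic factors as (r + 1)·(r - 6).
Eigenvalues: -9, -1, 6.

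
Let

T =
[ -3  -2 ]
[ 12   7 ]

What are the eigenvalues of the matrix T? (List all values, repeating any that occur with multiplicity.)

1, 3

det(T - rI) = (-3 - r)(7 - r) - (-2)·(12) = r^2 - 4r + 3.
This factors as (r - 1)·(r - 3) = 0.
Eigenvalues: 1, 3.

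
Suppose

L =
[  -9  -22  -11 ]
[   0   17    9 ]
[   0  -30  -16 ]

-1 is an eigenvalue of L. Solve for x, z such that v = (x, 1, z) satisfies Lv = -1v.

We need (L + 1I)v = 0.
L + 1I = [[-8, -22, -11], [0, 18, 9], [0, -30, -15]].
Row 1: (-8)·x + (-22)·1 + (-11)·z = 0
Row 2: (0)·x + (18)·1 + (9)·z = 0
Row 3: (0)·x + (-30)·1 + (-15)·z = 0
Solving gives x = 0, z = -2.
Check: L·(0, 1, -2) = (0, -1, 2) = -1·(0, 1, -2).

0, -2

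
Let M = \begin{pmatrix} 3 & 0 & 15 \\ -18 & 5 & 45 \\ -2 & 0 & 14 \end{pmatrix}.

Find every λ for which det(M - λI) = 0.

5, 8, 9

The characteristic polynomial is p(t) = det(tI - M).
Cofactor expansion gives p(t) = t^3 - 22t^2 + 157t - 360.
Try t = 9: p(9) = 0, so 9 is a root.
Dividing by (t - 9) leaves t^2 - 13t + 40.
The quadratic factors as (t - 5)·(t - 8).
Eigenvalues: 5, 8, 9.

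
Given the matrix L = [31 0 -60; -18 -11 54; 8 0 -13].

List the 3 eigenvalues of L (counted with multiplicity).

Compute the characteristic polynomial p(λ) = det(λI - L).
Expanding along the first row, p(λ) = λ^3 - 7λ^2 - 121λ + 847.
Since p(-11) = 0, λ = -11 is a root.
Factor out (λ + 11): p(λ) = (λ + 11)·(λ^2 - 18λ + 77).
The quadratic factors as (λ - 7)·(λ - 11).
Eigenvalues: -11, 7, 11.

-11, 7, 11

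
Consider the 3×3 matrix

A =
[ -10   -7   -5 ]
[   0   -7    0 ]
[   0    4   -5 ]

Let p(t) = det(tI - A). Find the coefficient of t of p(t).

155

p(t) = t^3 + 22t^2 + 155t + 350.
The coefficient of t is 155.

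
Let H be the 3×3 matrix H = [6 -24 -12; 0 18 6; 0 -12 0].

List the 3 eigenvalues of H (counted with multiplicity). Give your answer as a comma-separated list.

6, 6, 12

The characteristic polynomial is p(t) = det(tI - H).
Cofactor expansion gives p(t) = t^3 - 24t^2 + 180t - 432.
Since p(6) = 0, t = 6 is a root.
Factor out (t - 6): p(t) = (t - 6)·(t^2 - 18t + 72).
The quadratic factors as (t - 6)·(t - 12).
Eigenvalues: 6, 6, 12.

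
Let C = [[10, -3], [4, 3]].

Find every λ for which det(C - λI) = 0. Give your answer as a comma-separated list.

det(C - tI) = (10 - t)(3 - t) - (-3)·(4) = t^2 - 13t + 42.
This factors as (t - 6)·(t - 7) = 0.
Eigenvalues: 6, 7.

6, 7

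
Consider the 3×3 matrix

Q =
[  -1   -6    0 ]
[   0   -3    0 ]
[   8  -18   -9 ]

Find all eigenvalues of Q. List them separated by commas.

-9, -3, -1

The characteristic polynomial is p(r) = det(rI - Q).
Expanding the 3×3 determinant: p(r) = r^3 + 13r^2 + 39r + 27.
Rational-root test: r = -1 gives p(-1) = 0.
Factor out (r + 1): p(r) = (r + 1)·(r^2 + 12r + 27).
The quadratic factors as (r + 9)·(r + 3).
Eigenvalues: -9, -3, -1.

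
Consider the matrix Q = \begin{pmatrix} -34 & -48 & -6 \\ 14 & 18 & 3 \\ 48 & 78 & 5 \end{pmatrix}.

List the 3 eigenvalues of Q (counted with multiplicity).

The characteristic polynomial is p(t) = det(tI - Q).
Expanding along the first row, p(t) = t^3 + 11t^2 + 34t + 24.
Try t = -1: p(-1) = 0, so -1 is a root.
Dividing by (t + 1) leaves t^2 + 10t + 24.
The quadratic factors as (t + 6)·(t + 4).
Eigenvalues: -6, -4, -1.

-6, -4, -1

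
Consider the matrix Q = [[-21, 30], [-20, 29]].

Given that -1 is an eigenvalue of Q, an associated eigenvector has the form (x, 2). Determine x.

We need (Q + 1I)v = 0.
Q + 1I = [[-20, 30], [-20, 30]].
Row 1: (-20)·x + (30)·2 = 0
Row 2: (-20)·x + (30)·2 = 0
Solving gives x = 3.
Check: Q·(3, 2) = (-3, -2) = -1·(3, 2).

3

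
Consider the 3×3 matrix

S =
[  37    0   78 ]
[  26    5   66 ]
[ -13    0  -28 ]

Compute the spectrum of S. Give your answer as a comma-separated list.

-2, 5, 11

Compute the characteristic polynomial p(r) = det(rI - S).
Cofactor expansion gives p(r) = r^3 - 14r^2 + 23r + 110.
Since p(-2) = 0, r = -2 is a root.
Dividing by (r + 2) leaves r^2 - 16r + 55.
The quadratic factors as (r - 5)·(r - 11).
Eigenvalues: -2, 5, 11.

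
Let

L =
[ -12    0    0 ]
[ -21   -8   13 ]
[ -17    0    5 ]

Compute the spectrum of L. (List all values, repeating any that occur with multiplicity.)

-12, -8, 5

Set up det(rI - L) = 0.
Cofactor expansion gives p(r) = r^3 + 15r^2 - 4r - 480.
Rational-root test: r = 5 gives p(5) = 0.
Dividing by (r - 5) leaves r^2 + 20r + 96.
The quadratic factors as (r + 12)·(r + 8).
Eigenvalues: -12, -8, 5.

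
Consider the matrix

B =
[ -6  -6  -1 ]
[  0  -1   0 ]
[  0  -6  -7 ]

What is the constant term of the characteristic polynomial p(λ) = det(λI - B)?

42

p(0) = det(0·I − B) = det(−B) = (−1)^3·det(B).
det(B) = -42, so p(0) = 42.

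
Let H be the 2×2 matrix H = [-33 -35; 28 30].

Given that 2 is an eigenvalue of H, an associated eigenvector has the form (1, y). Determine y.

-1

We need (H - 2I)v = 0.
H - 2I = [[-35, -35], [28, 28]].
Row 1: (-35)·1 + (-35)·y = 0
Row 2: (28)·1 + (28)·y = 0
Solving gives y = -1.
Check: H·(1, -1) = (2, -2) = 2·(1, -1).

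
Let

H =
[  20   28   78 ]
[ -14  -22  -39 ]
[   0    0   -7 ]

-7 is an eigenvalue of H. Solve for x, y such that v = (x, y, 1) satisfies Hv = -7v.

-6, 3

We need (H + 7I)v = 0.
H + 7I = [[27, 28, 78], [-14, -15, -39], [0, 0, 0]].
Row 1: (27)·x + (28)·y + (78)·1 = 0
Row 2: (-14)·x + (-15)·y + (-39)·1 = 0
Row 3: (0)·x + (0)·y + (0)·1 = 0
Solving gives x = -6, y = 3.
Check: H·(-6, 3, 1) = (42, -21, -7) = -7·(-6, 3, 1).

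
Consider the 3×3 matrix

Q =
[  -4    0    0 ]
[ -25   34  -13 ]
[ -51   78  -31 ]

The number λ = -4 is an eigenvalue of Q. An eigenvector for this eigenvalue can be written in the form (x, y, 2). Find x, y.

We need (Q + 4I)v = 0.
Q + 4I = [[0, 0, 0], [-25, 38, -13], [-51, 78, -27]].
Row 1: (0)·x + (0)·y + (0)·2 = 0
Row 2: (-25)·x + (38)·y + (-13)·2 = 0
Row 3: (-51)·x + (78)·y + (-27)·2 = 0
Solving gives x = 2, y = 2.
Check: Q·(2, 2, 2) = (-8, -8, -8) = -4·(2, 2, 2).

2, 2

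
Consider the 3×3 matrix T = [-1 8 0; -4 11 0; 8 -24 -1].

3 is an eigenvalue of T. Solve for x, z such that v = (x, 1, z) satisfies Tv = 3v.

We need (T - 3I)v = 0.
T - 3I = [[-4, 8, 0], [-4, 8, 0], [8, -24, -4]].
Row 1: (-4)·x + (8)·1 + (0)·z = 0
Row 2: (-4)·x + (8)·1 + (0)·z = 0
Row 3: (8)·x + (-24)·1 + (-4)·z = 0
Solving gives x = 2, z = -2.
Check: T·(2, 1, -2) = (6, 3, -6) = 3·(2, 1, -2).

2, -2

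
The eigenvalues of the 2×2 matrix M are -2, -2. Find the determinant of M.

det(M) is the product of the eigenvalues: (-2) · (-2) = 4.

4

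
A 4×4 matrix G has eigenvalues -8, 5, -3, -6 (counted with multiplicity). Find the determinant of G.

det(G) is the product of the eigenvalues: (-8) · (5) · (-3) · (-6) = -720.

-720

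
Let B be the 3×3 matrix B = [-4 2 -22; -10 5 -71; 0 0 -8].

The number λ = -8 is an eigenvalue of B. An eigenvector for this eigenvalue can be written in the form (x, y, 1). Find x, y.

2, 7

We need (B + 8I)v = 0.
B + 8I = [[4, 2, -22], [-10, 13, -71], [0, 0, 0]].
Row 1: (4)·x + (2)·y + (-22)·1 = 0
Row 2: (-10)·x + (13)·y + (-71)·1 = 0
Row 3: (0)·x + (0)·y + (0)·1 = 0
Solving gives x = 2, y = 7.
Check: B·(2, 7, 1) = (-16, -56, -8) = -8·(2, 7, 1).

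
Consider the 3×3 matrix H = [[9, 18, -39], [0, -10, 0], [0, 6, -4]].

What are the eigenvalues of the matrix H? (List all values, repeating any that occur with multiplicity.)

Compute the characteristic polynomial p(t) = det(tI - H).
Expanding the 3×3 determinant: p(t) = t^3 + 5t^2 - 86t - 360.
Since p(9) = 0, t = 9 is a root.
Factor out (t - 9): p(t) = (t - 9)·(t^2 + 14t + 40).
The quadratic factors as (t + 10)·(t + 4).
Eigenvalues: -10, -4, 9.

-10, -4, 9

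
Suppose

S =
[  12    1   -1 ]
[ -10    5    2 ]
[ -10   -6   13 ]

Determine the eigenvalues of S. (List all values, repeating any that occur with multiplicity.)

The characteristic polynomial is p(μ) = det(μI - S).
Expanding along the first row, p(μ) = μ^3 - 30μ^2 + 293μ - 924.
Rational-root test: μ = 7 gives p(7) = 0.
Factor out (μ - 7): p(μ) = (μ - 7)·(μ^2 - 23μ + 132).
The quadratic factors as (μ - 11)·(μ - 12).
Eigenvalues: 7, 11, 12.

7, 11, 12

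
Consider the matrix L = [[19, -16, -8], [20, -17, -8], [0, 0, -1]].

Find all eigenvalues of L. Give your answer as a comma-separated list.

Set up det(sI - L) = 0.
Expanding along the first row, p(s) = s^3 - s^2 - 5s - 3.
Rational-root test: s = -1 gives p(-1) = 0.
Dividing by (s + 1) leaves s^2 - 2s - 3.
The quadratic factors as (s + 1)·(s - 3).
Eigenvalues: -1, -1, 3.

-1, -1, 3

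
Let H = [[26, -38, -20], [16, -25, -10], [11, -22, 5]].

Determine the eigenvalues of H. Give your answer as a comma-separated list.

-6, 5, 7

The characteristic polynomial is p(t) = det(tI - H).
Cofactor expansion gives p(t) = t^3 - 6t^2 - 37t + 210.
Try t = 5: p(5) = 0, so 5 is a root.
Factor out (t - 5): p(t) = (t - 5)·(t^2 - t - 42).
The quadratic factors as (t + 6)·(t - 7).
Eigenvalues: -6, 5, 7.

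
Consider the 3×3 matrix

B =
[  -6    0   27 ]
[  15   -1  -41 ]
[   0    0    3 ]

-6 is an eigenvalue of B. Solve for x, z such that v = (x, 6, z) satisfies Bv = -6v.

-2, 0

We need (B + 6I)v = 0.
B + 6I = [[0, 0, 27], [15, 5, -41], [0, 0, 9]].
Row 1: (0)·x + (0)·6 + (27)·z = 0
Row 2: (15)·x + (5)·6 + (-41)·z = 0
Row 3: (0)·x + (0)·6 + (9)·z = 0
Solving gives x = -2, z = 0.
Check: B·(-2, 6, 0) = (12, -36, 0) = -6·(-2, 6, 0).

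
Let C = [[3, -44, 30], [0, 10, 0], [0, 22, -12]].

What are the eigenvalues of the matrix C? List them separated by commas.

Compute the characteristic polynomial p(λ) = det(λI - C).
Expanding the 3×3 determinant: p(λ) = λ^3 - λ^2 - 126λ + 360.
Rational-root test: λ = 3 gives p(3) = 0.
Dividing by (λ - 3) leaves λ^2 + 2λ - 120.
The quadratic factors as (λ + 12)·(λ - 10).
Eigenvalues: -12, 3, 10.

-12, 3, 10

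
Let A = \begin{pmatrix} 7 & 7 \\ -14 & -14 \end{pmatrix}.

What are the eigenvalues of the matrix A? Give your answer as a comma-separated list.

det(A - λI) = (7 - λ)(-14 - λ) - (7)·(-14) = λ^2 + 7λ.
This factors as (λ + 7)·λ = 0.
Eigenvalues: -7, 0.

-7, 0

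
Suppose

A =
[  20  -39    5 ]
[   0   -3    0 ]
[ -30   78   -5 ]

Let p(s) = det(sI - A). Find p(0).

150

p(0) = det(0·I − A) = det(−A) = (−1)^3·det(A).
det(A) = -150, so p(0) = 150.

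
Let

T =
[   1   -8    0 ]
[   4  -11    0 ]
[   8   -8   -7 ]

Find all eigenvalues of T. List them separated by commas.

Compute the characteristic polynomial p(s) = det(sI - T).
Cofactor expansion gives p(s) = s^3 + 17s^2 + 91s + 147.
Since p(-3) = 0, s = -3 is a root.
Factor out (s + 3): p(s) = (s + 3)·(s^2 + 14s + 49).
The quadratic factor is (s + 7)^2.
Eigenvalues: -7, -7, -3.

-7, -7, -3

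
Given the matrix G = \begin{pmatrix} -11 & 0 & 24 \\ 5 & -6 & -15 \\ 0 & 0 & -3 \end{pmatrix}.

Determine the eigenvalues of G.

Set up det(λI - G) = 0.
Cofactor expansion gives p(λ) = λ^3 + 20λ^2 + 117λ + 198.
Try λ = -3: p(-3) = 0, so -3 is a root.
Dividing by (λ + 3) leaves λ^2 + 17λ + 66.
The quadratic factors as (λ + 11)·(λ + 6).
Eigenvalues: -11, -6, -3.

-11, -6, -3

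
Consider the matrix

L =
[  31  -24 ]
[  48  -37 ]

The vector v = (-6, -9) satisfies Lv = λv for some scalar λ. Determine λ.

-5

Compute Lv: L·(-6, -9) = (30, 45).
Since Lv = λv, compare component 1: 30 = λ·-6, so λ = -5.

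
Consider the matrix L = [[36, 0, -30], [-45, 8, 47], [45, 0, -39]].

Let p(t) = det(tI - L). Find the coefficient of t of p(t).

p(t) = t^3 - 5t^2 - 78t + 432.
The coefficient of t is -78.

-78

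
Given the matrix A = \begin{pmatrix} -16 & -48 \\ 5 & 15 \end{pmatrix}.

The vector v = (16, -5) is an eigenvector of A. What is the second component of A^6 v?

-5

First find the eigenvalue: Av = (-16, 5) = -1·(16, -5), so λ = -1.
Then A^6 v = λ^6·v = (-1)^6·(16, -5) = 1·(16, -5) = (16, -5).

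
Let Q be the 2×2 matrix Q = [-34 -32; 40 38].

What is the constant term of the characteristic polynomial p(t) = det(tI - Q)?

-12

p(0) = det(0·I − Q) = det(−Q) = (−1)^2·det(Q).
det(Q) = -12, so p(0) = -12.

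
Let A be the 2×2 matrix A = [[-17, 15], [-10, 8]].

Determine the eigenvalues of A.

-7, -2

det(A - μI) = (-17 - μ)(8 - μ) - (15)·(-10) = μ^2 + 9μ + 14.
This factors as (μ + 7)·(μ + 2) = 0.
Eigenvalues: -7, -2.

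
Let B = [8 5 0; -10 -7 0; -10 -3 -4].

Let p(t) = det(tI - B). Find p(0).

-24

p(0) = det(0·I − B) = det(−B) = (−1)^3·det(B).
det(B) = 24, so p(0) = -24.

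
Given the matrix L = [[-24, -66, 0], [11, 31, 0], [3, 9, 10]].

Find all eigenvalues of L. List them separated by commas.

-2, 9, 10

Set up det(sI - L) = 0.
Cofactor expansion gives p(s) = s^3 - 17s^2 + 52s + 180.
Rational-root test: s = -2 gives p(-2) = 0.
Factor out (s + 2): p(s) = (s + 2)·(s^2 - 19s + 90).
The quadratic factors as (s - 9)·(s - 10).
Eigenvalues: -2, 9, 10.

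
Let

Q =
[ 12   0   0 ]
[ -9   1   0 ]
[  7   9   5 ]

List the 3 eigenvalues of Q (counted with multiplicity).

1, 5, 12

Q is lower triangular, so its eigenvalues are the diagonal entries.
Diagonal: 12, 1, 5.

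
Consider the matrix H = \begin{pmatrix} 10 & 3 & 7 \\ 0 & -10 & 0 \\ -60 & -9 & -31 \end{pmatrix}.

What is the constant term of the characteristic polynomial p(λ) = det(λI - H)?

p(0) = det(0·I − H) = det(−H) = (−1)^3·det(H).
det(H) = -1100, so p(0) = 1100.

1100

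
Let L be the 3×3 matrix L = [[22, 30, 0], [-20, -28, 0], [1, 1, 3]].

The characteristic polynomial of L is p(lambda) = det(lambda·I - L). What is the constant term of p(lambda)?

p(lambda) = lambda^3 + 3·lambda^2 - 34·lambda + 48.
The constant term is 48.

48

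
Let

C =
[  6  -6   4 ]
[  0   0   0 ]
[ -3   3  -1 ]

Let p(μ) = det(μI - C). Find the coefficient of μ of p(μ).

6

p(μ) = μ^3 - 5μ^2 + 6μ.
The coefficient of μ is 6.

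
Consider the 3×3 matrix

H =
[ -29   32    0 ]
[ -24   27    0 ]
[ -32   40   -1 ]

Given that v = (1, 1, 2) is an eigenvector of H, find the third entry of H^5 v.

First find the eigenvalue: Hv = (3, 3, 6) = 3·(1, 1, 2), so λ = 3.
Then H^5 v = λ^5·v = 3^5·(1, 1, 2) = 243·(1, 1, 2) = (243, 243, 486).

486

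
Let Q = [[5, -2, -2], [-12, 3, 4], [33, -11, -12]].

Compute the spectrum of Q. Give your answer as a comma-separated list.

-2, -1, -1

Compute the characteristic polynomial p(λ) = det(λI - Q).
Cofactor expansion gives p(λ) = λ^3 + 4λ^2 + 5λ + 2.
Rational-root test: λ = -2 gives p(-2) = 0.
Factor out (λ + 2): p(λ) = (λ + 2)·(λ^2 + 2λ + 1).
The quadratic factor is (λ + 1)^2.
Eigenvalues: -2, -1, -1.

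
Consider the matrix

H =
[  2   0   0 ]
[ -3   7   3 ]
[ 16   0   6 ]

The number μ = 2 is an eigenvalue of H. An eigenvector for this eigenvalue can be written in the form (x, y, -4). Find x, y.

1, 3

We need (H - 2I)v = 0.
H - 2I = [[0, 0, 0], [-3, 5, 3], [16, 0, 4]].
Row 1: (0)·x + (0)·y + (0)·-4 = 0
Row 2: (-3)·x + (5)·y + (3)·-4 = 0
Row 3: (16)·x + (0)·y + (4)·-4 = 0
Solving gives x = 1, y = 3.
Check: H·(1, 3, -4) = (2, 6, -8) = 2·(1, 3, -4).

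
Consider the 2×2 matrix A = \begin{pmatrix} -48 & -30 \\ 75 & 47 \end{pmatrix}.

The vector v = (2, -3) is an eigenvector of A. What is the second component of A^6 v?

First find the eigenvalue: Av = (-6, 9) = -3·(2, -3), so λ = -3.
Then A^6 v = λ^6·v = (-3)^6·(2, -3) = 729·(2, -3) = (1458, -2187).

-2187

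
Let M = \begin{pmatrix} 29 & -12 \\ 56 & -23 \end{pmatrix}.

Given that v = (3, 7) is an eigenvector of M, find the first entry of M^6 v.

3

First find the eigenvalue: Mv = (3, 7) = 1·(3, 7), so λ = 1.
Then M^6 v = λ^6·v = 1^6·(3, 7) = 1·(3, 7) = (3, 7).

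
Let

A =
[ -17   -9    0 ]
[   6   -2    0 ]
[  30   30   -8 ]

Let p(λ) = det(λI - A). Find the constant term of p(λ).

p(λ) = λ^3 + 27λ^2 + 240λ + 704.
The constant term is 704.

704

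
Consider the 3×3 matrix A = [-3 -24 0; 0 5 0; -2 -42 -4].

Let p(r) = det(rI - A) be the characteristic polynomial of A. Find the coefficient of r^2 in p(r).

2

The coefficient of r^2 of det(rI - A) is −trace(A).
trace(A) = (-3) + (5) + (-4) = -2, so the coefficient is 2.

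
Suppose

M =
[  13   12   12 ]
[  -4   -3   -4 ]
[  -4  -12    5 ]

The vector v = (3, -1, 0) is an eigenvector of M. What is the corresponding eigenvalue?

9

Compute Mv: M·(3, -1, 0) = (27, -9, 0).
Since Mv = λv, compare component 1: 27 = λ·3, so λ = 9.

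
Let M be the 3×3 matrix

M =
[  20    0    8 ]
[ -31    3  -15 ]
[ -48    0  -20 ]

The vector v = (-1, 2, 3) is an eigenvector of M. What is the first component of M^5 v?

1024

First find the eigenvalue: Mv = (4, -8, -12) = -4·(-1, 2, 3), so λ = -4.
Then M^5 v = λ^5·v = (-4)^5·(-1, 2, 3) = -1024·(-1, 2, 3) = (1024, -2048, -3072).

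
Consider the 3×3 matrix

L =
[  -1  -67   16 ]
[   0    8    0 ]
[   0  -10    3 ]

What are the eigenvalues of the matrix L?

-1, 3, 8

The characteristic polynomial is p(r) = det(rI - L).
Expanding along the first row, p(r) = r^3 - 10r^2 + 13r + 24.
Rational-root test: r = -1 gives p(-1) = 0.
Dividing by (r + 1) leaves r^2 - 11r + 24.
The quadratic factors as (r - 3)·(r - 8).
Eigenvalues: -1, 3, 8.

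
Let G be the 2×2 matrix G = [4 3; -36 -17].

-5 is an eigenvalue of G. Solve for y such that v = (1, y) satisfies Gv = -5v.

We need (G + 5I)v = 0.
G + 5I = [[9, 3], [-36, -12]].
Row 1: (9)·1 + (3)·y = 0
Row 2: (-36)·1 + (-12)·y = 0
Solving gives y = -3.
Check: G·(1, -3) = (-5, 15) = -5·(1, -3).

-3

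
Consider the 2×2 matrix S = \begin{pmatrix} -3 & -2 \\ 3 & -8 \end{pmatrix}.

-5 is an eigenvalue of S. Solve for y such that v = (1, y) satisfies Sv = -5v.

1

We need (S + 5I)v = 0.
S + 5I = [[2, -2], [3, -3]].
Row 1: (2)·1 + (-2)·y = 0
Row 2: (3)·1 + (-3)·y = 0
Solving gives y = 1.
Check: S·(1, 1) = (-5, -5) = -5·(1, 1).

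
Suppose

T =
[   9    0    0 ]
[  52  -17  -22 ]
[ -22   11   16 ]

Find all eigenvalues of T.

-6, 5, 9

Compute the characteristic polynomial p(μ) = det(μI - T).
Expanding along the first row, p(μ) = μ^3 - 8μ^2 - 39μ + 270.
Rational-root test: μ = -6 gives p(-6) = 0.
Factor out (μ + 6): p(μ) = (μ + 6)·(μ^2 - 14μ + 45).
The quadratic factors as (μ - 5)·(μ - 9).
Eigenvalues: -6, 5, 9.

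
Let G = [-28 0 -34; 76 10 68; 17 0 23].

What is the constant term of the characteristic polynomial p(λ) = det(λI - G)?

660

p(0) = det(0·I − G) = det(−G) = (−1)^3·det(G).
det(G) = -660, so p(0) = 660.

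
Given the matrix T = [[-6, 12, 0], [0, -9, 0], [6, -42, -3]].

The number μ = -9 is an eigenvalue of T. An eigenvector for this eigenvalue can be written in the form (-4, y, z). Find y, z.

We need (T + 9I)v = 0.
T + 9I = [[3, 12, 0], [0, 0, 0], [6, -42, 6]].
Row 1: (3)·-4 + (12)·y + (0)·z = 0
Row 2: (0)·-4 + (0)·y + (0)·z = 0
Row 3: (6)·-4 + (-42)·y + (6)·z = 0
Solving gives y = 1, z = 11.
Check: T·(-4, 1, 11) = (36, -9, -99) = -9·(-4, 1, 11).

1, 11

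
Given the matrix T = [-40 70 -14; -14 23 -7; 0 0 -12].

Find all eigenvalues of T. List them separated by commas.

-12, -12, -5

Compute the characteristic polynomial p(λ) = det(λI - T).
Expanding along the first row, p(λ) = λ^3 + 29λ^2 + 264λ + 720.
Since p(-5) = 0, λ = -5 is a root.
Dividing by (λ + 5) leaves λ^2 + 24λ + 144.
The quadratic factor is (λ + 12)^2.
Eigenvalues: -12, -12, -5.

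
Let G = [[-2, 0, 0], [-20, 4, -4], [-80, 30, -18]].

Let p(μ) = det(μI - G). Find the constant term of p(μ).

p(μ) = μ^3 + 16μ^2 + 76μ + 96.
The constant term is 96.

96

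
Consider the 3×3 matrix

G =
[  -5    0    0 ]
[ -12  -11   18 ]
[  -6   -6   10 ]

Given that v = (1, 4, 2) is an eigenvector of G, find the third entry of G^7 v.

-156250

First find the eigenvalue: Gv = (-5, -20, -10) = -5·(1, 4, 2), so λ = -5.
Then G^7 v = λ^7·v = (-5)^7·(1, 4, 2) = -78125·(1, 4, 2) = (-78125, -312500, -156250).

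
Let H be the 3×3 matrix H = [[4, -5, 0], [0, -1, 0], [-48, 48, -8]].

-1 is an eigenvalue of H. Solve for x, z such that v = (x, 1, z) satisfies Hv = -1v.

1, 0

We need (H + 1I)v = 0.
H + 1I = [[5, -5, 0], [0, 0, 0], [-48, 48, -7]].
Row 1: (5)·x + (-5)·1 + (0)·z = 0
Row 2: (0)·x + (0)·1 + (0)·z = 0
Row 3: (-48)·x + (48)·1 + (-7)·z = 0
Solving gives x = 1, z = 0.
Check: H·(1, 1, 0) = (-1, -1, 0) = -1·(1, 1, 0).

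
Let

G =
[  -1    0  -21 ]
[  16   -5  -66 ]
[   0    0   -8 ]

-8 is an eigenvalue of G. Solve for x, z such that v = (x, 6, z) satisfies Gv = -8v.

3, 1

We need (G + 8I)v = 0.
G + 8I = [[7, 0, -21], [16, 3, -66], [0, 0, 0]].
Row 1: (7)·x + (0)·6 + (-21)·z = 0
Row 2: (16)·x + (3)·6 + (-66)·z = 0
Row 3: (0)·x + (0)·6 + (0)·z = 0
Solving gives x = 3, z = 1.
Check: G·(3, 6, 1) = (-24, -48, -8) = -8·(3, 6, 1).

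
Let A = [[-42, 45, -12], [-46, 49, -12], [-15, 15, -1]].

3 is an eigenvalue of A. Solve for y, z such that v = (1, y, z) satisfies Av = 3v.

1, 0

We need (A - 3I)v = 0.
A - 3I = [[-45, 45, -12], [-46, 46, -12], [-15, 15, -4]].
Row 1: (-45)·1 + (45)·y + (-12)·z = 0
Row 2: (-46)·1 + (46)·y + (-12)·z = 0
Row 3: (-15)·1 + (15)·y + (-4)·z = 0
Solving gives y = 1, z = 0.
Check: A·(1, 1, 0) = (3, 3, 0) = 3·(1, 1, 0).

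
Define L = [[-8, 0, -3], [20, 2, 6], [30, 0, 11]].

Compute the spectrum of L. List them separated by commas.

The characteristic polynomial is p(lambda) = det(lambda·I - L).
Cofactor expansion gives p(lambda) = lambda^3 - 5·lambda^2 + 8·lambda - 4.
Since p(1) = 0, lambda = 1 is a root.
Dividing by (lambda - 1) leaves lambda^2 - 4·lambda + 4.
The quadratic factor is (lambda - 2)^2.
Eigenvalues: 1, 2, 2.

1, 2, 2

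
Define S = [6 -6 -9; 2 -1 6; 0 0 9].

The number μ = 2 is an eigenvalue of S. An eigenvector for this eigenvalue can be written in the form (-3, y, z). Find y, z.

-2, 0

We need (S - 2I)v = 0.
S - 2I = [[4, -6, -9], [2, -3, 6], [0, 0, 7]].
Row 1: (4)·-3 + (-6)·y + (-9)·z = 0
Row 2: (2)·-3 + (-3)·y + (6)·z = 0
Row 3: (0)·-3 + (0)·y + (7)·z = 0
Solving gives y = -2, z = 0.
Check: S·(-3, -2, 0) = (-6, -4, 0) = 2·(-3, -2, 0).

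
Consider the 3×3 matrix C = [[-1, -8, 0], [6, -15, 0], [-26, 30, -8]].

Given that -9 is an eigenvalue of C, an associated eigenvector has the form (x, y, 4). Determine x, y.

We need (C + 9I)v = 0.
C + 9I = [[8, -8, 0], [6, -6, 0], [-26, 30, 1]].
Row 1: (8)·x + (-8)·y + (0)·4 = 0
Row 2: (6)·x + (-6)·y + (0)·4 = 0
Row 3: (-26)·x + (30)·y + (1)·4 = 0
Solving gives x = -1, y = -1.
Check: C·(-1, -1, 4) = (9, 9, -36) = -9·(-1, -1, 4).

-1, -1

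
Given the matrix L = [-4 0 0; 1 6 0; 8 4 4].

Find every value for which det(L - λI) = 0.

-4, 4, 6

L is lower triangular, so its eigenvalues are the diagonal entries.
Diagonal: -4, 6, 4.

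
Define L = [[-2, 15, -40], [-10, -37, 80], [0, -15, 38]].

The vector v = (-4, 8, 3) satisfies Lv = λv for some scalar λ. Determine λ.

-2

Compute Lv: L·(-4, 8, 3) = (8, -16, -6).
Since Lv = λv, compare component 1: 8 = λ·-4, so λ = -2.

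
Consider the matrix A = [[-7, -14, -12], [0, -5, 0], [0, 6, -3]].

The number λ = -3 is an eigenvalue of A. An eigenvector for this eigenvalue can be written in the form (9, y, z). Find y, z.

0, -3

We need (A + 3I)v = 0.
A + 3I = [[-4, -14, -12], [0, -2, 0], [0, 6, 0]].
Row 1: (-4)·9 + (-14)·y + (-12)·z = 0
Row 2: (0)·9 + (-2)·y + (0)·z = 0
Row 3: (0)·9 + (6)·y + (0)·z = 0
Solving gives y = 0, z = -3.
Check: A·(9, 0, -3) = (-27, 0, 9) = -3·(9, 0, -3).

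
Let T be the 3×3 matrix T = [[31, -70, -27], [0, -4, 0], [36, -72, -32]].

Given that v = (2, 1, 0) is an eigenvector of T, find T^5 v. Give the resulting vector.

(-2048, -1024, 0)

First find the eigenvalue: Tv = (-8, -4, 0) = -4·(2, 1, 0), so λ = -4.
Then T^5 v = λ^5·v = (-4)^5·(2, 1, 0) = -1024·(2, 1, 0) = (-2048, -1024, 0).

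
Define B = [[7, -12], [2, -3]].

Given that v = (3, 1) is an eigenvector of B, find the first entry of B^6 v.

2187

First find the eigenvalue: Bv = (9, 3) = 3·(3, 1), so λ = 3.
Then B^6 v = λ^6·v = 3^6·(3, 1) = 729·(3, 1) = (2187, 729).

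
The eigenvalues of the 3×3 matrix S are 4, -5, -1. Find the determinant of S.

det(S) is the product of the eigenvalues: (4) · (-5) · (-1) = 20.

20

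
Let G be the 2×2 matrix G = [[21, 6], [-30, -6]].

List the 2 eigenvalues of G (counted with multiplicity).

6, 9

det(G - μI) = (21 - μ)(-6 - μ) - (6)·(-30) = μ^2 - 15μ + 54.
This factors as (μ - 6)·(μ - 9) = 0.
Eigenvalues: 6, 9.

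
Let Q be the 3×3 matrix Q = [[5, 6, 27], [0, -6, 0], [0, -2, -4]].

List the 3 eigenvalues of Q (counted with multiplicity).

Set up det(λI - Q) = 0.
Cofactor expansion gives p(λ) = λ^3 + 5λ^2 - 26λ - 120.
Since p(5) = 0, λ = 5 is a root.
Dividing by (λ - 5) leaves λ^2 + 10λ + 24.
The quadratic factors as (λ + 6)·(λ + 4).
Eigenvalues: -6, -4, 5.

-6, -4, 5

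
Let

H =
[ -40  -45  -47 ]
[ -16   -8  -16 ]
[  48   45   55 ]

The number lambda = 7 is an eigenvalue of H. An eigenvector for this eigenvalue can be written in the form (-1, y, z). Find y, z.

We need (H - 7I)v = 0.
H - 7I = [[-47, -45, -47], [-16, -15, -16], [48, 45, 48]].
Row 1: (-47)·-1 + (-45)·y + (-47)·z = 0
Row 2: (-16)·-1 + (-15)·y + (-16)·z = 0
Row 3: (48)·-1 + (45)·y + (48)·z = 0
Solving gives y = 0, z = 1.
Check: H·(-1, 0, 1) = (-7, 0, 7) = 7·(-1, 0, 1).

0, 1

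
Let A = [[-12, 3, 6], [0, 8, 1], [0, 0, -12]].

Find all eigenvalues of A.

-12, -12, 8

A is upper triangular, so its eigenvalues are the diagonal entries.
Diagonal: -12, 8, -12.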